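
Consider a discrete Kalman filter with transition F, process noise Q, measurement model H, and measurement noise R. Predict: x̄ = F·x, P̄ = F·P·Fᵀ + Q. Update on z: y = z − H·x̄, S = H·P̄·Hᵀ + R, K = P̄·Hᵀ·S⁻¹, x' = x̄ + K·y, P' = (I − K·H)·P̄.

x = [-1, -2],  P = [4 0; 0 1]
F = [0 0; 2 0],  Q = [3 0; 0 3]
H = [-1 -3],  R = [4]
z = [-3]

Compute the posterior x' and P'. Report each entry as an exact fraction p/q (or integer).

x' = [27/178, 157/178]
P' = [525/178 -171/178; -171/178 133/178]

x̄ = F·x = [0, -2]
P̄ = F·P·Fᵀ + Q = [3 0; 0 19]
y = z − H·x̄ = [-9]
S = H·P̄·Hᵀ + R = [178]
K = P̄·Hᵀ·S⁻¹ = [-3/178; -57/178]
x' = x̄ + K·y = [27/178, 157/178]
P' = (I − K·H)·P̄ = [525/178 -171/178; -171/178 133/178]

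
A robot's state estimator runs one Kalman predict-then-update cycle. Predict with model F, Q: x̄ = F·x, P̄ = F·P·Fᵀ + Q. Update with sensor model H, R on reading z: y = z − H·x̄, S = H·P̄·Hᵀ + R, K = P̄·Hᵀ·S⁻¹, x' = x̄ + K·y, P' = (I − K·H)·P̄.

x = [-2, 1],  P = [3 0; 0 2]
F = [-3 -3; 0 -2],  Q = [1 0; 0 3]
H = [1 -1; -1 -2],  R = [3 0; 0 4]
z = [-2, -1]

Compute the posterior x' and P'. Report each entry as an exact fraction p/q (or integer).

x̄ = F·x = [3, -2]
P̄ = F·P·Fᵀ + Q = [46 12; 12 11]
y = z − H·x̄ = [-7, -2]
S = H·P̄·Hᵀ + R = [36 -36; -36 142]
K = P̄·Hᵀ·S⁻¹ = [577/954 -18/53; -541/1908 -33/106]
x' = x̄ + K·y = [-529/954, 1159/1908]
P' = (I − K·H)·P̄ = [793/477 -145/954; -145/954 1333/1908]

x' = [-529/954, 1159/1908]
P' = [793/477 -145/954; -145/954 1333/1908]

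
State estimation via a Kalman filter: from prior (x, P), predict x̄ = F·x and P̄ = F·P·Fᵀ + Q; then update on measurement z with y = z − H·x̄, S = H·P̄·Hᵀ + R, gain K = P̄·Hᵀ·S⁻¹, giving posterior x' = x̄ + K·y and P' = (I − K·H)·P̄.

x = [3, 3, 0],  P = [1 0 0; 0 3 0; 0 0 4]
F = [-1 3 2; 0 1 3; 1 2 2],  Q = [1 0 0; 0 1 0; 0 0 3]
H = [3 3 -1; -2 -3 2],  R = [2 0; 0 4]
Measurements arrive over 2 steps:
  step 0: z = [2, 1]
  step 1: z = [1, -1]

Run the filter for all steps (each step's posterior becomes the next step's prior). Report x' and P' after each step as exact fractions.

step 0: x' = [18186/21635, 26349/21635, 81367/21635], P' = [66726/21635 -68316/21635 -22128/21635; -68316/21635 87476/21635 54708/21635; -22128/21635 54708/21635 78844/21635]
step 1: x' = [-1329340667/538533274, 1049391993/269266637, 1665506313/538533274], P' = [1559464191/538533274 -901277502/269266637 -1038722933/538533274; -901277502/269266637 1265626084/269266637 1005876338/269266637; -1038722933/538533274 1005876338/269266637 2466716363/538533274]

step 0: x̄ = F·x = [6, 3, 9]
step 0: P̄ = F·P·Fᵀ + Q = [45 33 33; 33 40 30; 33 30 32]
step 0: y = z − H·x̄ = [-16, 4]
step 0: S = H·P̄·Hᵀ + R = [1015 -655; -655 444]
step 0: K = P̄·Hᵀ·S⁻¹ = [8679/21635 1362/4327; 1386/21635 -819/4327; 9448/21635 1891/4327]
step 0: x' = x̄ + K·y = [18186/21635, 26349/21635, 81367/21635]
step 0: P' = (I − K·H)·P̄ = [66726/21635 -68316/21635 -22128/21635; -68316/21635 87476/21635 54708/21635; -22128/21635 54708/21635 78844/21635]
step 1: x̄ = F·x = [44719/4327, 54090/4327, 233618/21635]
step 1: P̄ = F·P·Fᵀ + Q = [469185/4327 294396/4327 250454/4327; 294396/4327 229391/4327 190196/4327; 250454/4327 190196/4327 872799/21635]
step 1: y = z − H·x̄ = [-1226882/21635, 769669/21635]
step 1: S = H·P̄·Hᵀ + R = [45628129/21635 -29646463/21635; -29646463/21635 19517871/21635]
step 1: K = P̄·Hᵀ·S⁻¹ = [154725247/538533274 52822691/538533274; 43584704/269266637 4357357/269266637; 226186433/538533274 243905141/538533274]
step 1: x' = x̄ + K·y = [-1329340667/538533274, 1049391993/269266637, 1665506313/538533274]
step 1: P' = (I − K·H)·P̄ = [1559464191/538533274 -901277502/269266637 -1038722933/538533274; -901277502/269266637 1265626084/269266637 1005876338/269266637; -1038722933/538533274 1005876338/269266637 2466716363/538533274]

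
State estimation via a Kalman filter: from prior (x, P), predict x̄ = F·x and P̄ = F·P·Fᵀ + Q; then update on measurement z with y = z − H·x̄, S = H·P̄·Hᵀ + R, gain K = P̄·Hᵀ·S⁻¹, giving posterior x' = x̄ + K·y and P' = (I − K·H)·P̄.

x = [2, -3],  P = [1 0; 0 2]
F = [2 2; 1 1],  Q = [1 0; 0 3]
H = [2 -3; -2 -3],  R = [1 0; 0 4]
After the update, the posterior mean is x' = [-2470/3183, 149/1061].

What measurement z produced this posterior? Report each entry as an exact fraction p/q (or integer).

x̄ = F·x = [-2, -1]
P̄ = F·P·Fᵀ + Q = [13 6; 6 6]
S = H·P̄·Hᵀ + R = [35 2; 2 182]
K = P̄·Hᵀ·S⁻¹ = [772/3183 -778/3183; -172/1061 -173/1061]
x' − x̄ = [3896/3183, 1210/1061] = K·y
y = (KᵀK)⁻¹·Kᵀ·(x' − x̄) = [-1, -6]
z = y + H·x̄ = [-1, -6] + [-1, 7] = [-2, 1]

z = [-2, 1]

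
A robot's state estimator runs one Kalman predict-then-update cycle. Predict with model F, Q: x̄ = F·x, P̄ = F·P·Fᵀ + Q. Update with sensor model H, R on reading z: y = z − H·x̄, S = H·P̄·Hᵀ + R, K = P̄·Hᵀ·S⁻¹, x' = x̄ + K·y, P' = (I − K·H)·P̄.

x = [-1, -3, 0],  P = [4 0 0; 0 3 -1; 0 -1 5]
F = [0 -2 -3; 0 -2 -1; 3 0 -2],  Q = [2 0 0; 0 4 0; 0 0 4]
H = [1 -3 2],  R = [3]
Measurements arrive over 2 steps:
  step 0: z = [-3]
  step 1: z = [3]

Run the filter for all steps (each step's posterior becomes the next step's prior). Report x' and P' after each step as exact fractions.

step 0: x' = [2796/361, 1866/361, 837/361], P' = [15203/361 7699/361 4010/361; 7699/361 5737/361 4726/361; 4010/361 4726/361 5276/361]
step 1: x' = [-4242633/769933, -2794065/769933, -885168/769933], P' = [196988702/769933 105324160/769933 59243888/769933; 105324160/769933 59147932/769933 35869816/769933; 59243888/769933 35869816/769933 24598415/769933]

step 0: x̄ = F·x = [6, 6, -3]
step 0: P̄ = F·P·Fᵀ + Q = [47 19 26; 19 17 6; 26 6 60]
step 0: y = z − H·x̄ = [15]
step 0: S = H·P̄·Hᵀ + R = [361]
step 0: K = P̄·Hᵀ·S⁻¹ = [42/361; -20/361; 128/361]
step 0: x' = x̄ + K·y = [2796/361, 1866/361, 837/361]
step 0: P' = (I − K·H)·P̄ = [15203/361 7699/361 4010/361; 7699/361 5737/361 4726/361; 4010/361 4726/361 5276/361]
step 1: x̄ = F·x = [-6243/361, -4569/361, 6714/361]
step 1: P̄ = F·P·Fᵀ + Q = [127866/361 76584/361 -31724/361; 76584/361 48572/361 -28768/361; -31724/361 -28768/361 111255/361]
step 1: y = z − H·x̄ = [-19809/361]
step 1: S = H·P̄·Hᵀ + R = [769933/361]
step 1: K = P̄·Hᵀ·S⁻¹ = [-165334/769933; -126668/769933; 277090/769933]
step 1: x' = x̄ + K·y = [-4242633/769933, -2794065/769933, -885168/769933]
step 1: P' = (I − K·H)·P̄ = [196988702/769933 105324160/769933 59243888/769933; 105324160/769933 59147932/769933 35869816/769933; 59243888/769933 35869816/769933 24598415/769933]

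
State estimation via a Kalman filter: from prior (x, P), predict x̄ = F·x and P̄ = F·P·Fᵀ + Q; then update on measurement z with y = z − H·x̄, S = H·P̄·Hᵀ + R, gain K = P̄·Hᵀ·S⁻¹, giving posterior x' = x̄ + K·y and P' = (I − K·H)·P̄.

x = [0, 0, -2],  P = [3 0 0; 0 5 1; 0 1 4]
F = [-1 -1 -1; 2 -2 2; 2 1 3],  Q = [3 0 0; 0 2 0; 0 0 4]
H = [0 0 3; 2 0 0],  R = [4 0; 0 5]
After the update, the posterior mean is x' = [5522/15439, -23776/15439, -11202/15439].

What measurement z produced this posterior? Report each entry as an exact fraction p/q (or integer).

x̄ = F·x = [2, -4, -6]
P̄ = F·P·Fᵀ + Q = [17 -4 -27; -4 42 22; -27 22 63]
S = H·P̄·Hᵀ + R = [571 -162; -162 73]
K = P̄·Hᵀ·S⁻¹ = [-405/15439 6292/15439; 3522/15439 6124/15439; 5049/15439 -216/15439]
x' − x̄ = [-25356/15439, 37980/15439, 81432/15439] = K·y
y = (KᵀK)⁻¹·Kᵀ·(x' − x̄) = [16, -3]
z = y + H·x̄ = [16, -3] + [-18, 4] = [-2, 1]

z = [-2, 1]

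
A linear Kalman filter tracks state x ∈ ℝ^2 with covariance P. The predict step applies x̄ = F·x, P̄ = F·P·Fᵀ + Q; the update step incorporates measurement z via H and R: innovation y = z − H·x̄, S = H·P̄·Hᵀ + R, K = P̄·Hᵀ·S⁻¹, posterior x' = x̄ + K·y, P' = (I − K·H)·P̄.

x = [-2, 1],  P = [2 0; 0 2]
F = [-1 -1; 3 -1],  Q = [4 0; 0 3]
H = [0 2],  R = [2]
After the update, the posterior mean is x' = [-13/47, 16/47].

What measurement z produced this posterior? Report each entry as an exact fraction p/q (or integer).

x̄ = F·x = [1, -7]
P̄ = F·P·Fᵀ + Q = [8 -4; -4 23]
S = H·P̄·Hᵀ + R = [94]
K = P̄·Hᵀ·S⁻¹ = [-4/47; 23/47]
x' − x̄ = [-60/47, 345/47] = K·y
y = (KᵀK)⁻¹·Kᵀ·(x' − x̄) = [15]
z = y + H·x̄ = [15] + [-14] = [1]

z = [1]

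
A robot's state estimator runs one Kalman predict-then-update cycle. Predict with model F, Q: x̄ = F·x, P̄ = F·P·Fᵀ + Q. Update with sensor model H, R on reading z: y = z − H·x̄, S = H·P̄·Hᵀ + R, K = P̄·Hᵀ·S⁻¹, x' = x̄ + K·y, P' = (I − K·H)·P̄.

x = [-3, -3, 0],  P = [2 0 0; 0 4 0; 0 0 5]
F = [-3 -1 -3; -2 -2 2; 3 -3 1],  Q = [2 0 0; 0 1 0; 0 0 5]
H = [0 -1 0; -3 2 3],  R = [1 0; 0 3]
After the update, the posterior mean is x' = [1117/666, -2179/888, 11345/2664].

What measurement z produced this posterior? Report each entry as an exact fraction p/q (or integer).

z = [3, 3]

x̄ = F·x = [12, 12, 0]
P̄ = F·P·Fᵀ + Q = [69 -10 -21; -10 45 22; -21 22 64]
S = H·P̄·Hᵀ + R = [46 -186; -186 2142]
K = P̄·Hᵀ·S⁻¹ = [-1355/2664 -1435/7992; -3433/3552 31/10656; 1415/10656 4831/31968]
x' − x̄ = [-6875/666, -12835/888, 11345/2664] = K·y
y = (KᵀK)⁻¹·Kᵀ·(x' − x̄) = [15, 15]
z = y + H·x̄ = [15, 15] + [-12, -12] = [3, 3]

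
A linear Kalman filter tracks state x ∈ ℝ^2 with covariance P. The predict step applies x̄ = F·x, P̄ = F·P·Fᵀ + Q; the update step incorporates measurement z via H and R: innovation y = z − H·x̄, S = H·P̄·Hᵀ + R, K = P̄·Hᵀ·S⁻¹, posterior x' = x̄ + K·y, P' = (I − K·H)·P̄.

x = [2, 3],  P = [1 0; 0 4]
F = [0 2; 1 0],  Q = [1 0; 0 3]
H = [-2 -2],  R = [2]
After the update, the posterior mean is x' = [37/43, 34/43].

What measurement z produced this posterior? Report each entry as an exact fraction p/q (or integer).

z = [-3]

x̄ = F·x = [6, 2]
P̄ = F·P·Fᵀ + Q = [17 0; 0 4]
S = H·P̄·Hᵀ + R = [86]
K = P̄·Hᵀ·S⁻¹ = [-17/43; -4/43]
x' − x̄ = [-221/43, -52/43] = K·y
y = (KᵀK)⁻¹·Kᵀ·(x' − x̄) = [13]
z = y + H·x̄ = [13] + [-16] = [-3]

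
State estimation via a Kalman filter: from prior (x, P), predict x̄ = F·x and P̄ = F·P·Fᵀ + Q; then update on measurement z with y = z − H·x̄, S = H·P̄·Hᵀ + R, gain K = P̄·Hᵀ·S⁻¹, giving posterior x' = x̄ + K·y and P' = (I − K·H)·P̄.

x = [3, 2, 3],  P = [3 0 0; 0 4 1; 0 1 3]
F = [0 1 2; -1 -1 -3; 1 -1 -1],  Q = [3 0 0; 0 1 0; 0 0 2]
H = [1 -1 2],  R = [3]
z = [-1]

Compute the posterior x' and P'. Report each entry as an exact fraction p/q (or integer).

x̄ = F·x = [8, -14, -2]
P̄ = F·P·Fᵀ + Q = [23 -27 -13; -27 41 14; -13 14 14]
y = z − H·x̄ = [-19]
S = H·P̄·Hᵀ + R = [69]
K = P̄·Hᵀ·S⁻¹ = [8/23; -40/69; 1/69]
x' = x̄ + K·y = [32/23, -206/69, -157/69]
P' = (I − K·H)·P̄ = [337/23 -301/23 -307/23; -301/23 1229/69 1006/69; -307/23 1006/69 965/69]

x' = [32/23, -206/69, -157/69]
P' = [337/23 -301/23 -307/23; -301/23 1229/69 1006/69; -307/23 1006/69 965/69]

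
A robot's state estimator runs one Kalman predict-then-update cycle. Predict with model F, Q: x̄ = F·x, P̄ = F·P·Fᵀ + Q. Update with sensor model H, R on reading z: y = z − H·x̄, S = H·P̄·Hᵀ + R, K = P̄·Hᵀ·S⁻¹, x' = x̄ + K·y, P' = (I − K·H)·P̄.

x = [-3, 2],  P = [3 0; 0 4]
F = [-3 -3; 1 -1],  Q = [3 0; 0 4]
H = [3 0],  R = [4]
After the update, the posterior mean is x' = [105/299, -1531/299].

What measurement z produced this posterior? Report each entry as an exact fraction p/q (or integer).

x̄ = F·x = [3, -5]
P̄ = F·P·Fᵀ + Q = [66 3; 3 11]
S = H·P̄·Hᵀ + R = [598]
K = P̄·Hᵀ·S⁻¹ = [99/299; 9/598]
x' − x̄ = [-792/299, -36/299] = K·y
y = (KᵀK)⁻¹·Kᵀ·(x' − x̄) = [-8]
z = y + H·x̄ = [-8] + [9] = [1]

z = [1]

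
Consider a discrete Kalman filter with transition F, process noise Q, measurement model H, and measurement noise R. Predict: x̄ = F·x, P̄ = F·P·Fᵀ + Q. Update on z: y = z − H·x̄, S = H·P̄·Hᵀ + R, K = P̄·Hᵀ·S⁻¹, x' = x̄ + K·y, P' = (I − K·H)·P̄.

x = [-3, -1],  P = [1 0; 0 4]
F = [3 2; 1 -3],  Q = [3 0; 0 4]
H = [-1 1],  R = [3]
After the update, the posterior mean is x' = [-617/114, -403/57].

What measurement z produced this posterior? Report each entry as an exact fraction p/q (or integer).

x̄ = F·x = [-11, 0]
P̄ = F·P·Fᵀ + Q = [28 -21; -21 41]
S = H·P̄·Hᵀ + R = [114]
K = P̄·Hᵀ·S⁻¹ = [-49/114; 31/57]
x' − x̄ = [637/114, -403/57] = K·y
y = (KᵀK)⁻¹·Kᵀ·(x' − x̄) = [-13]
z = y + H·x̄ = [-13] + [11] = [-2]

z = [-2]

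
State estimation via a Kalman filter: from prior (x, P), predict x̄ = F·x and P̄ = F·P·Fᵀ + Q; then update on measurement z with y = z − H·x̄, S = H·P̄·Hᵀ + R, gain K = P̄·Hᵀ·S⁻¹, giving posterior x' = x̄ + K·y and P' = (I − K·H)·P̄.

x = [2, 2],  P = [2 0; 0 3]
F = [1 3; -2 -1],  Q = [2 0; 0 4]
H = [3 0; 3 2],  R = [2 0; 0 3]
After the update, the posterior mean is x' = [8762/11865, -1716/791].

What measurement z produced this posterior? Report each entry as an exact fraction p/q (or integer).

z = [2, -2]

x̄ = F·x = [8, -6]
P̄ = F·P·Fᵀ + Q = [31 -13; -13 15]
S = H·P̄·Hᵀ + R = [281 201; 201 186]
K = P̄·Hᵀ·S⁻¹ = [1277/3955 134/11865; -363/791 354/791]
x' − x̄ = [-86158/11865, 3030/791] = K·y
y = (KᵀK)⁻¹·Kᵀ·(x' − x̄) = [-22, -14]
z = y + H·x̄ = [-22, -14] + [24, 12] = [2, -2]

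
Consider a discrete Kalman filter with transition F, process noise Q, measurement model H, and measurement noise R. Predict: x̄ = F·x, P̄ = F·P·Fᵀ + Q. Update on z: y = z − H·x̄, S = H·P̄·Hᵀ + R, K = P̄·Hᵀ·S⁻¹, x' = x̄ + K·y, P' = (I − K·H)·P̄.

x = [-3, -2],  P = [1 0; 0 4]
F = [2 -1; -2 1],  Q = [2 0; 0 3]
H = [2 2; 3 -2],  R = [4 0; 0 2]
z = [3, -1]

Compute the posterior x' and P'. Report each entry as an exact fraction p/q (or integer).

x' = [31/116, 57/58]
P' = [37/174 7/58; 7/58 11/29]

x̄ = F·x = [-4, 4]
P̄ = F·P·Fᵀ + Q = [10 -8; -8 11]
y = z − H·x̄ = [3, 19]
S = H·P̄·Hᵀ + R = [24 0; 0 232]
K = P̄·Hᵀ·S⁻¹ = [1/6 23/116; 1/4 -23/116]
x' = x̄ + K·y = [31/116, 57/58]
P' = (I − K·H)·P̄ = [37/174 7/58; 7/58 11/29]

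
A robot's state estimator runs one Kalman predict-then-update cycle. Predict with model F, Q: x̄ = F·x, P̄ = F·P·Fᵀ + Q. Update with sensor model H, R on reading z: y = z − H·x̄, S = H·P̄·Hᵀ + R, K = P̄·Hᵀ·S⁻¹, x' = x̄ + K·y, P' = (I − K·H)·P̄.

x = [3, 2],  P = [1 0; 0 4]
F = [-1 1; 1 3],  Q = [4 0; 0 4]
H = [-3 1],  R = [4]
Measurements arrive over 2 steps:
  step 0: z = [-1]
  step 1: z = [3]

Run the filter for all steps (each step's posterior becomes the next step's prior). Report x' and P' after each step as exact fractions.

step 0: x̄ = F·x = [-1, 9]
step 0: P̄ = F·P·Fᵀ + Q = [9 11; 11 41]
step 0: y = z − H·x̄ = [-13]
step 0: S = H·P̄·Hᵀ + R = [60]
step 0: K = P̄·Hᵀ·S⁻¹ = [-4/15; 2/15]
step 0: x' = x̄ + K·y = [37/15, 109/15]
step 0: P' = (I − K·H)·P̄ = [71/15 197/15; 197/15 599/15]
step 1: x̄ = F·x = [24/5, 364/15]
step 1: P̄ = F·P·Fᵀ + Q = [112/5 444/5; 444/5 6704/15]
step 1: y = z − H·x̄ = [-103/15]
step 1: S = H·P̄·Hᵀ + R = [1796/15]
step 1: K = P̄·Hᵀ·S⁻¹ = [81/449; 677/449]
step 1: x' = x̄ + K·y = [1599/449, 6247/449]
step 1: P' = (I − K·H)·P̄ = [8308/449 25248/449; 25248/449 78452/449]

step 0: x' = [37/15, 109/15], P' = [71/15 197/15; 197/15 599/15]
step 1: x' = [1599/449, 6247/449], P' = [8308/449 25248/449; 25248/449 78452/449]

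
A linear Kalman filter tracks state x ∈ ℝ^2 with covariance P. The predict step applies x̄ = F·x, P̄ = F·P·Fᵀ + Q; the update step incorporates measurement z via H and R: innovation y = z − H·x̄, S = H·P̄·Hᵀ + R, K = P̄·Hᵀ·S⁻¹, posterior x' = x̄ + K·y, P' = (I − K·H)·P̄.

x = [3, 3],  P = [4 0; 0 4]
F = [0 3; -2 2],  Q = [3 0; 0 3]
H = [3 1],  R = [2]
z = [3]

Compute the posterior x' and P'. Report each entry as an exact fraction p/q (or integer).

x' = [351/133, -642/133]
P' = [867/532 -2319/532; -2319/532 7171/532]

x̄ = F·x = [9, 0]
P̄ = F·P·Fᵀ + Q = [39 24; 24 35]
y = z − H·x̄ = [-24]
S = H·P̄·Hᵀ + R = [532]
K = P̄·Hᵀ·S⁻¹ = [141/532; 107/532]
x' = x̄ + K·y = [351/133, -642/133]
P' = (I − K·H)·P̄ = [867/532 -2319/532; -2319/532 7171/532]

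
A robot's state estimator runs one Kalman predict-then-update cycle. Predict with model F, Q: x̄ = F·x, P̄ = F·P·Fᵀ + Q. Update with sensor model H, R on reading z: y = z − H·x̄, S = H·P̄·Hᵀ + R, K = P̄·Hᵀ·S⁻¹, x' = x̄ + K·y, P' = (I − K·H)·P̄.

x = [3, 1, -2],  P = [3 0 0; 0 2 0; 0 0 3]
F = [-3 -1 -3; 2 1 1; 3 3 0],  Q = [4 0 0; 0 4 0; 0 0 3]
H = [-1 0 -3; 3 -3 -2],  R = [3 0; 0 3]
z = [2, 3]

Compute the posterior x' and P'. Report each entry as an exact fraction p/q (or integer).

x' = [12577/22977, 2603/68931, -16891/22977]
P' = [29527/15318 46957/22977 -7147/15318; 46957/22977 178742/68931 -15712/22977; -7147/15318 -15712/22977 6511/15318]

x̄ = F·x = [-4, 5, 12]
P̄ = F·P·Fᵀ + Q = [60 -29 -33; -29 21 24; -33 24 48]
y = z − H·x̄ = [34, 54]
S = H·P̄·Hᵀ + R = [297 468; 468 2130]
K = P̄·Hᵀ·S⁻¹ = [-4043/22977 2987/15318; 179/68931 -2149/22977; -6193/22977 -1013/15318]
x' = x̄ + K·y = [12577/22977, 2603/68931, -16891/22977]
P' = (I − K·H)·P̄ = [29527/15318 46957/22977 -7147/15318; 46957/22977 178742/68931 -15712/22977; -7147/15318 -15712/22977 6511/15318]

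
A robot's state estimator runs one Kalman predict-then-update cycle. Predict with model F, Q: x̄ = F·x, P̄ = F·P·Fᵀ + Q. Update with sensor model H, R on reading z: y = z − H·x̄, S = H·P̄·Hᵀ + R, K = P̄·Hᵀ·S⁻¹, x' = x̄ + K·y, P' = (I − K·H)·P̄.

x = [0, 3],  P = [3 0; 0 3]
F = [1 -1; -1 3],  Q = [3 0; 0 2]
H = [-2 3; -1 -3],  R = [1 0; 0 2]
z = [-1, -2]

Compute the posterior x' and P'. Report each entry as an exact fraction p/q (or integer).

x' = [12441/12827, 4347/12827]
P' = [3906/12827 1272/12827; 1272/12827 1360/12827]

x̄ = F·x = [-3, 9]
P̄ = F·P·Fᵀ + Q = [9 -12; -12 32]
y = z − H·x̄ = [-34, 22]
S = H·P̄·Hᵀ + R = [469 -306; -306 227]
K = P̄·Hᵀ·S⁻¹ = [-3996/12827 -3861/12827; 1536/12827 -2676/12827]
x' = x̄ + K·y = [12441/12827, 4347/12827]
P' = (I − K·H)·P̄ = [3906/12827 1272/12827; 1272/12827 1360/12827]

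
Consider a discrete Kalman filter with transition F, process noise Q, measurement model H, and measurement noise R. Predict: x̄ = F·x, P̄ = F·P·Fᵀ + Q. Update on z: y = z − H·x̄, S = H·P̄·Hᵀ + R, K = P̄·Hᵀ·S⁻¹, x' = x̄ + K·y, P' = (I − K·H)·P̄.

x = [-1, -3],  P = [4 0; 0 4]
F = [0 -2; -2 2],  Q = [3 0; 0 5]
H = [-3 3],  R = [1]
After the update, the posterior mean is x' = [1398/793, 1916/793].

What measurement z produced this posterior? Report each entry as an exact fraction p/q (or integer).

z = [2]

x̄ = F·x = [6, -4]
P̄ = F·P·Fᵀ + Q = [19 -16; -16 37]
S = H·P̄·Hᵀ + R = [793]
K = P̄·Hᵀ·S⁻¹ = [-105/793; 159/793]
x' − x̄ = [-3360/793, 5088/793] = K·y
y = (KᵀK)⁻¹·Kᵀ·(x' − x̄) = [32]
z = y + H·x̄ = [32] + [-30] = [2]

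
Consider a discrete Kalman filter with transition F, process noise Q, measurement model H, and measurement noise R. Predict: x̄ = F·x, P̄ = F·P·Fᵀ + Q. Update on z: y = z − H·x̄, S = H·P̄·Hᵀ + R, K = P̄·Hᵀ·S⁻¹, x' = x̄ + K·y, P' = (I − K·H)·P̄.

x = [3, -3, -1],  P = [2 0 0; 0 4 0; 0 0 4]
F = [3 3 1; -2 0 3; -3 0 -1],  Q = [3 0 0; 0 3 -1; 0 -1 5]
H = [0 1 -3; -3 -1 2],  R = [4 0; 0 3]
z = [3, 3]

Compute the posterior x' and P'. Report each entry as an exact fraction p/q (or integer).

x' = [-14756/30689, -351562/30689, -150815/30689]
P' = [31871/30689 -136448/30689 -35758/30689; -136448/30689 1157633/30689 376357/30689; -35758/30689 376357/30689 135485/30689]

x̄ = F·x = [-1, -9, -8]
P̄ = F·P·Fᵀ + Q = [61 0 -22; 0 47 -1; -22 -1 27]
y = z − H·x̄ = [-12, 7]
S = H·P̄·Hᵀ + R = [300 -412; -412 975]
K = P̄·Hᵀ·S⁻¹ = [-14587/61378 -10227/30689; 14281/61378 1475/30689; -15049/61378 629/30689]
x' = x̄ + K·y = [-14756/30689, -351562/30689, -150815/30689]
P' = (I − K·H)·P̄ = [31871/30689 -136448/30689 -35758/30689; -136448/30689 1157633/30689 376357/30689; -35758/30689 376357/30689 135485/30689]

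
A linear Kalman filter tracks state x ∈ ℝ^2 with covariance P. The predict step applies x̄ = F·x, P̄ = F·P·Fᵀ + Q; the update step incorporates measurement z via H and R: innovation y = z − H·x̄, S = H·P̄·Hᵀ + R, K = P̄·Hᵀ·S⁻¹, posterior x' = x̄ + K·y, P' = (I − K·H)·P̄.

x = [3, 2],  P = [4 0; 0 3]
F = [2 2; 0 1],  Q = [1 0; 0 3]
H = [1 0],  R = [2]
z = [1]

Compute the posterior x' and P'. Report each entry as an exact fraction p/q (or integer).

x' = [49/31, 8/31]
P' = [58/31 12/31; 12/31 150/31]

x̄ = F·x = [10, 2]
P̄ = F·P·Fᵀ + Q = [29 6; 6 6]
y = z − H·x̄ = [-9]
S = H·P̄·Hᵀ + R = [31]
K = P̄·Hᵀ·S⁻¹ = [29/31; 6/31]
x' = x̄ + K·y = [49/31, 8/31]
P' = (I − K·H)·P̄ = [58/31 12/31; 12/31 150/31]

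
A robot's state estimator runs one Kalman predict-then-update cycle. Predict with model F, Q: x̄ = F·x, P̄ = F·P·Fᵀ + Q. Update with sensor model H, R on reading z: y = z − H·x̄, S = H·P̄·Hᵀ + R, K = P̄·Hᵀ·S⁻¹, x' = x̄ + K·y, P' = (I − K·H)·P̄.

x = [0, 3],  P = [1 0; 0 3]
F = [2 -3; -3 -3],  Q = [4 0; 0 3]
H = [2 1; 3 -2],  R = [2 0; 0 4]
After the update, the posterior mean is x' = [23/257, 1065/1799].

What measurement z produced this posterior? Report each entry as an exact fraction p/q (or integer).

z = [1, -1]

x̄ = F·x = [-9, -9]
P̄ = F·P·Fᵀ + Q = [35 21; 21 39]
S = H·P̄·Hᵀ + R = [265 111; 111 223]
K = P̄·Hᵀ·S⁻¹ = [950/3341 471/3341; 9864/23387 -6483/23387]
x' − x̄ = [2336/257, 17256/1799] = K·y
y = (KᵀK)⁻¹·Kᵀ·(x' − x̄) = [28, 8]
z = y + H·x̄ = [28, 8] + [-27, -9] = [1, -1]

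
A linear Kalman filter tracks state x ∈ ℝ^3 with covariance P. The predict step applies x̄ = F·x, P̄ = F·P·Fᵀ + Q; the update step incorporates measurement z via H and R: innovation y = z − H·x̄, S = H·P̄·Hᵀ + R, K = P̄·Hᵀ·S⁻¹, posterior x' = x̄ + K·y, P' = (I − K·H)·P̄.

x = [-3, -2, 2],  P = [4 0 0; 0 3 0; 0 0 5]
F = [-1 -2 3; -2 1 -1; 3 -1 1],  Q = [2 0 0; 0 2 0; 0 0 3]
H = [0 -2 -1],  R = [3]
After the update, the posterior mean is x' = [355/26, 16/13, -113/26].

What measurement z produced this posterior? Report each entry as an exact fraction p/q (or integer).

z = [2]

x̄ = F·x = [13, 2, -5]
P̄ = F·P·Fᵀ + Q = [63 -13 9; -13 26 -32; 9 -32 47]
S = H·P̄·Hᵀ + R = [26]
K = P̄·Hᵀ·S⁻¹ = [17/26; -10/13; 17/26]
x' − x̄ = [17/26, -10/13, 17/26] = K·y
y = (KᵀK)⁻¹·Kᵀ·(x' − x̄) = [1]
z = y + H·x̄ = [1] + [1] = [2]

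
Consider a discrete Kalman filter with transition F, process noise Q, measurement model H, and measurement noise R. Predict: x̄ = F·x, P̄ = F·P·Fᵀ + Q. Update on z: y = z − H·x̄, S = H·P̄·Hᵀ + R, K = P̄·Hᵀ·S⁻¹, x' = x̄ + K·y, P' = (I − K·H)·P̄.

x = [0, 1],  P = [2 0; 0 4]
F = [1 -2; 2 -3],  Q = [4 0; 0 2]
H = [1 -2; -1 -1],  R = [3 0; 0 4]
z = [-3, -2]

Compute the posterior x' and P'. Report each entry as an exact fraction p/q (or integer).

x̄ = F·x = [-2, -3]
P̄ = F·P·Fᵀ + Q = [22 28; 28 46]
y = z − H·x̄ = [-7, -7]
S = H·P̄·Hᵀ + R = [97 98; 98 128]
K = P̄·Hᵀ·S⁻¹ = [137/703 -759/1406; -235/703 -453/1406]
x' = x̄ + K·y = [583/1406, 2243/1406]
P' = (I − K·H)·P̄ = [1149/703 369/703; 369/703 537/703]

x' = [583/1406, 2243/1406]
P' = [1149/703 369/703; 369/703 537/703]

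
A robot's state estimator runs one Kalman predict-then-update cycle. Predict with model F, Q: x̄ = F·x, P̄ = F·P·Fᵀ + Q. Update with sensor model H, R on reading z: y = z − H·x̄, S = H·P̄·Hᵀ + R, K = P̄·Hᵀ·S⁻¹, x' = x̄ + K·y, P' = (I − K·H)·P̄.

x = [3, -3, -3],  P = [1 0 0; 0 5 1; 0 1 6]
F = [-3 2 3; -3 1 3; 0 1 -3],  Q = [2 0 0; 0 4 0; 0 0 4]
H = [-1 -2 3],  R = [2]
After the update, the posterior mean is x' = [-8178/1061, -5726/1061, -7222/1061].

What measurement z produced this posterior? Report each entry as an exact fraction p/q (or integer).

x̄ = F·x = [-24, -21, 6]
P̄ = F·P·Fᵀ + Q = [97 82 -47; 82 78 -49; -47 -49 57]
S = H·P̄·Hᵀ + R = [2122]
K = P̄·Hᵀ·S⁻¹ = [-201/1061; -385/2122; 158/1061]
x' − x̄ = [17286/1061, 16555/1061, -13588/1061] = K·y
y = (KᵀK)⁻¹·Kᵀ·(x' − x̄) = [-86]
z = y + H·x̄ = [-86] + [84] = [-2]

z = [-2]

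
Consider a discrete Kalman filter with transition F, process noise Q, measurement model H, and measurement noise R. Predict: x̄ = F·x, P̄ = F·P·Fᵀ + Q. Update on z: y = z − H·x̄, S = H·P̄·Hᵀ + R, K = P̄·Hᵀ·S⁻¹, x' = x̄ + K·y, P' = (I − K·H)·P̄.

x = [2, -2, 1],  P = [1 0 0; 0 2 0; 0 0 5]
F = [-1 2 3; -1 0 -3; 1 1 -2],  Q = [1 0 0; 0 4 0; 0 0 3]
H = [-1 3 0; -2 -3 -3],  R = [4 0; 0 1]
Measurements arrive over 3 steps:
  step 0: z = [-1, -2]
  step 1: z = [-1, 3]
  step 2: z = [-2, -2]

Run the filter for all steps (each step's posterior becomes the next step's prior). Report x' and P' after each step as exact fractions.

step 0: x' = [-311851/141975, -138442/141975, 48393/15775], P' = [687793/141975 161431/141975 -68024/15775; 161431/141975 93277/141975 -22008/15775; -68024/15775 -22008/15775 68213/15775]
step 1: x' = [-484562259/1719444493, -962229380/1719444493, -417009510/1719444493], P' = [12369433298/1719444493 3104263882/1719444493 -11279220896/1719444493; 3104263882/1719444493 1401458174/1719444493 -3434229956/1719444493; -11279220896/1719444493 -3434229956/1719444493 22114297255/3438888986]
step 2: x' = [212348376011509/117044862040923, 6688694156167/39014954013641, -90207371754893/117044862040923], P' = [861436834262276/117044862040923 72044518486592/39014954013641 -785759794037407/117044862040923; 72044518486592/39014954013641 32195918520360/39014954013641 -79409671928343/39014954013641; -785759794037407/117044862040923 -79409671928343/39014954013641 769285786075439/117044862040923]

step 0: x̄ = F·x = [-3, -5, -2]
step 0: P̄ = F·P·Fᵀ + Q = [55 -44 -27; -44 50 29; -27 29 26]
step 0: y = z − H·x̄ = [11, -29]
step 0: S = H·P̄·Hᵀ + R = [773 -550; -550 575]
step 0: K = P̄·Hᵀ·S⁻¹ = [-2035/5679 -23231/141975; 1184/5679 -8477/141975; 20/631 -2567/15775]
step 0: x' = x̄ + K·y = [-311851/141975, -138442/141975, 48393/15775]
step 0: P' = (I − K·H)·P̄ = [687793/141975 161431/141975 -68024/15775; 161431/141975 93277/141975 -22008/15775; -68024/15775 -22008/15775 68213/15775]
step 1: x̄ = F·x = [1341578/141975, -198952/28395, -1321367/141975]
step 1: P̄ = F·P·Fᵀ + Q = [7378837/141975 -794378/28395 -6886318/141975; -794378/28395 124306/5679 808142/28395; -6886318/141975 808142/28395 7226677/141975]
step 1: y = z − H·x̄ = [4183883/141975, -153572/5679]
step 1: S = H·P̄·Hᵀ + R = [59746927/141975 -2332834/5679; -2332834/5679 2604022/5679]
step 1: K = P̄·Hᵀ·S⁻¹ = [-764160413/1719444493 -213995554/1719444493; 275027660/1719444493 -110212418/1719444493; 244132757/1719444493 -620628445/3438888986]
step 1: x' = x̄ + K·y = [-484562259/1719444493, -962229380/1719444493, -417009510/1719444493]
step 1: P' = (I − K·H)·P̄ = [12369433298/1719444493 3104263882/1719444493 -11279220896/1719444493; 3104263882/1719444493 1401458174/1719444493 -3434229956/1719444493; -11279220896/1719444493 -3434229956/1719444493 22114297255/3438888986]
step 2: x̄ = F·x = [-2690925031/1719444493, 1735590789/1719444493, -612772619/1719444493]
step 2: P̄ = F·P·Fᵀ + Q = [266513117021/3438888986 -145496104755/3438888986 -125767019357/1719444493; -145496104755/3438888986 102172447083/3438888986 72451105349/1719444493; -125767019357/1719444493 72451105349/1719444493 128220150633/1719444493]
step 2: y = z − H·x̄ = [-11336586384/1719444493, -5452284538/1719444493]
step 2: S = H·P̄·Hᵀ + R = [1036398662621/1719444493 -1004379743932/1719444493; -1004379743932/1719444493 2140884163147/3438888986]
step 2: K = P̄·Hᵀ·S⁻¹ = [-53259041970737/117044862040923 -13994952791659/117044862040923; 6135809268622/39014954013641 -2447776749235/39014954013641; 17768186670580/117044862040923 -21650722796416/117044862040923]
step 2: x' = x̄ + K·y = [212348376011509/117044862040923, 6688694156167/39014954013641, -90207371754893/117044862040923]
step 2: P' = (I − K·H)·P̄ = [861436834262276/117044862040923 72044518486592/39014954013641 -785759794037407/117044862040923; 72044518486592/39014954013641 32195918520360/39014954013641 -79409671928343/39014954013641; -785759794037407/117044862040923 -79409671928343/39014954013641 769285786075439/117044862040923]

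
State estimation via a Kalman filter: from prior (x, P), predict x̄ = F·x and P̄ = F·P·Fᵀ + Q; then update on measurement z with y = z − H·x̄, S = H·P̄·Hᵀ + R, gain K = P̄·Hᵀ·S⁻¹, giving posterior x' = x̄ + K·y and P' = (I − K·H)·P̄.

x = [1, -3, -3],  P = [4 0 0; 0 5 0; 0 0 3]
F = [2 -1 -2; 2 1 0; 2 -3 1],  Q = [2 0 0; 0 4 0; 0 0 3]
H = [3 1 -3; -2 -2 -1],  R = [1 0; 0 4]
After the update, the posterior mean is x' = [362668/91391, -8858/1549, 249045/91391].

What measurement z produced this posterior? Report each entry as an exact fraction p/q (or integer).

z = [-2, 1]

x̄ = F·x = [11, -1, 8]
P̄ = F·P·Fᵀ + Q = [35 11 25; 11 25 1; 25 1 67]
S = H·P̄·Hᵀ + R = [554 -67; -67 503]
K = P̄·Hᵀ·S⁻¹ = [12784/274173 -62071/274173; 386/4647 -623/4647; -23616/91391 -24767/91391]
x' − x̄ = [-642633/91391, -7309/1549, -482083/91391] = K·y
y = (KᵀK)⁻¹·Kᵀ·(x' − x̄) = [-10, 29]
z = y + H·x̄ = [-10, 29] + [8, -28] = [-2, 1]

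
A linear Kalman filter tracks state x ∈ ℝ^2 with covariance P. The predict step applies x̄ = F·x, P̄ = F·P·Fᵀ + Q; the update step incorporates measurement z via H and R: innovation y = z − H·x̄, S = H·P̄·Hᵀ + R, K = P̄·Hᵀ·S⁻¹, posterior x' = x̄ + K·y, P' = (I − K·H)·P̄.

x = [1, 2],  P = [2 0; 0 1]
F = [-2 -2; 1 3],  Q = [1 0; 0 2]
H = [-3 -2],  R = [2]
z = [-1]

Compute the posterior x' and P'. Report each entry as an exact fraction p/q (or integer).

x' = [-211/51, 337/51]
P' = [302/51 -434/51; -434/51 647/51]

x̄ = F·x = [-6, 7]
P̄ = F·P·Fᵀ + Q = [13 -10; -10 13]
y = z − H·x̄ = [-5]
S = H·P̄·Hᵀ + R = [51]
K = P̄·Hᵀ·S⁻¹ = [-19/51; 4/51]
x' = x̄ + K·y = [-211/51, 337/51]
P' = (I − K·H)·P̄ = [302/51 -434/51; -434/51 647/51]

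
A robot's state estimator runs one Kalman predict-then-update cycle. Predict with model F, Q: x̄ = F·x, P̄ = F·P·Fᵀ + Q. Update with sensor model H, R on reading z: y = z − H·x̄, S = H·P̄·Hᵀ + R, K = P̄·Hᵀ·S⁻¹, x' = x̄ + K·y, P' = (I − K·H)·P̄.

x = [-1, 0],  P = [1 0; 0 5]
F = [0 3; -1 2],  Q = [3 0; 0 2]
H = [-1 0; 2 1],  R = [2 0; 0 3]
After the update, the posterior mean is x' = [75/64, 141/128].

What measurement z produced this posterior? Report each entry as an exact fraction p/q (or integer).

x̄ = F·x = [0, 1]
P̄ = F·P·Fᵀ + Q = [48 30; 30 23]
S = H·P̄·Hᵀ + R = [50 -126; -126 338]
K = P̄·Hᵀ·S⁻¹ = [-87/256 63/256; 159/512 185/512]
x' − x̄ = [75/64, 13/128] = K·y
y = (KᵀK)⁻¹·Kᵀ·(x' − x̄) = [-2, 2]
z = y + H·x̄ = [-2, 2] + [0, 1] = [-2, 3]

z = [-2, 3]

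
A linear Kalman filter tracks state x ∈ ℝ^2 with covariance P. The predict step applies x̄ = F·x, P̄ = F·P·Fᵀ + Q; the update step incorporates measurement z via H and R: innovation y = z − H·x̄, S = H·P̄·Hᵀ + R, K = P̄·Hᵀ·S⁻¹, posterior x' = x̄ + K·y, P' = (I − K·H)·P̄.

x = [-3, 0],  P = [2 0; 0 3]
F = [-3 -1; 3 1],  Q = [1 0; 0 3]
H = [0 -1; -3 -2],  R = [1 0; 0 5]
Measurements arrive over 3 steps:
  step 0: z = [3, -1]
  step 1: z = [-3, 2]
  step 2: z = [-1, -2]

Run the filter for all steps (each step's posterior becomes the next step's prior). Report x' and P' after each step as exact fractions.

step 0: x' = [66/25, -1506/475], P' = [47/50 -33/50; -33/50 903/950]
step 1: x' = [-415335/141038, 449967/141038], P' = [121349/141038 -83631/141038; -83631/141038 126099/141038]
step 2: x' = [761745/1044254, 5042271/19840826], P' = [891785/1044254 -613575/1044254; -613575/1044254 17649105/19840826]

step 0: x̄ = F·x = [9, -9]
step 0: P̄ = F·P·Fᵀ + Q = [22 -21; -21 24]
step 0: y = z − H·x̄ = [-6, 8]
step 0: S = H·P̄·Hᵀ + R = [25 -15; -15 47]
step 0: K = P̄·Hᵀ·S⁻¹ = [33/50 -3/10; -903/950 3/190]
step 0: x' = x̄ + K·y = [66/25, -1506/475]
step 0: P' = (I − K·H)·P̄ = [47/50 -33/50; -33/50 903/950]
step 1: x̄ = F·x = [-2256/475, 2256/475]
step 1: P̄ = F·P·Fᵀ + Q = [3064/475 -2589/475; -2589/475 4014/475]
step 1: y = z − H·x̄ = [831/475, -1306/475]
step 1: S = H·P̄·Hᵀ + R = [4489/475 261/475; 261/475 14939/475]
step 1: K = P̄·Hᵀ·S⁻¹ = [83631/141038 -39357/141038; -126099/141038 -261/141038]
step 1: x' = x̄ + K·y = [-415335/141038, 449967/141038]
step 1: P' = (I − K·H)·P̄ = [121349/141038 -83631/141038; -83631/141038 126099/141038]
step 2: x̄ = F·x = [398019/70519, -398019/70519]
step 2: P̄ = F·P·Fᵀ + Q = [428746/70519 -358227/70519; -358227/70519 569784/70519]
step 2: y = z − H·x̄ = [-468538/70519, 256981/70519]
step 2: S = H·P̄·Hᵀ + R = [640303/70519 64887/70519; 64887/70519 2191721/70519]
step 2: K = P̄·Hᵀ·S⁻¹ = [613575/1044254 -289641/1044254; -17649105/19840826 -64887/19840826]
step 2: x' = x̄ + K·y = [761745/1044254, 5042271/19840826]
step 2: P' = (I − K·H)·P̄ = [891785/1044254 -613575/1044254; -613575/1044254 17649105/19840826]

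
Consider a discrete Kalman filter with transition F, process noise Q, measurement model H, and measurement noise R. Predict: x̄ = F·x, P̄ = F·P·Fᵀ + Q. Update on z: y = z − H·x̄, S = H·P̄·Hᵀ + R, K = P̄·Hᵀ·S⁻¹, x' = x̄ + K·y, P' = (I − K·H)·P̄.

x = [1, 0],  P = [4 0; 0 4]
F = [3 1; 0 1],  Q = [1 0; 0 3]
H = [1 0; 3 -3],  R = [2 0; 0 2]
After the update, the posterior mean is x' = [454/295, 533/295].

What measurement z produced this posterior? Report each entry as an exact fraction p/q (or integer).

x̄ = F·x = [3, 0]
P̄ = F·P·Fᵀ + Q = [41 4; 4 7]
S = H·P̄·Hᵀ + R = [43 111; 111 362]
K = P̄·Hᵀ·S⁻¹ = [2521/3245 222/3245; 2447/3245 -831/3245]
x' − x̄ = [-431/295, 533/295] = K·y
y = (KᵀK)⁻¹·Kᵀ·(x' − x̄) = [-1, -10]
z = y + H·x̄ = [-1, -10] + [3, 9] = [2, -1]

z = [2, -1]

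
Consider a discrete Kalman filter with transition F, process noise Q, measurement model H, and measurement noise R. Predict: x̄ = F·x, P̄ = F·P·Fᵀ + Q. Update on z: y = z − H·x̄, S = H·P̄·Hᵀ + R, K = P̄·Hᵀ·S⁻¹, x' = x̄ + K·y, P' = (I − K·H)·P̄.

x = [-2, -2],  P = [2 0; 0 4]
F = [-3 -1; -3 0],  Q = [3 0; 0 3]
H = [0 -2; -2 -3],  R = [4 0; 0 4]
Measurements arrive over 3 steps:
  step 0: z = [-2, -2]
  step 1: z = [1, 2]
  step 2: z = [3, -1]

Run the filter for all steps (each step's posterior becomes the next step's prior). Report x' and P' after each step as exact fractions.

step 0: x̄ = F·x = [8, 6]
step 0: P̄ = F·P·Fᵀ + Q = [25 18; 18 21]
step 0: y = z − H·x̄ = [10, 32]
step 0: S = H·P̄·Hᵀ + R = [88 198; 198 509]
step 0: K = P̄·Hᵀ·S⁻¹ = [567/1397 -46/127; -444/1397 -9/127]
step 0: x' = x̄ + K·y = [654/1397, 774/1397]
step 0: P' = (I − K·H)·P̄ = [2713/1397 -1134/1397; -1134/1397 888/1397]
step 1: x̄ = F·x = [-2736/1397, -1962/1397]
step 1: P̄ = F·P·Fᵀ + Q = [22692/1397 21015/1397; 21015/1397 28608/1397]
step 1: y = z − H·x̄ = [-2527/1397, -8564/1397]
step 1: S = H·P̄·Hᵀ + R = [120020/1397 255708/1397; 255708/1397 606008/1397]
step 1: K = P̄·Hᵀ·S⁻¹ = [403659/1314692 -405555/1314692; -177171/657346 -63927/657346]
step 1: x' = x̄ + K·y = [-818805/1314692, -210831/657346]
step 1: P' = (I − K·H)·P̄ = [2022087/1314692 -403659/657346; -403659/657346 177171/328673]
step 2: x̄ = F·x = [2878077/1314692, 2456415/1314692]
step 2: P̄ = F·P·Fᵀ + Q = [18007635/1314692 15776829/1314692; 15776829/1314692 22142859/1314692]
step 2: y = z − H·x̄ = [4428453/657346, 11810707/1314692]
step 2: S = H·P̄·Hᵀ + R = [23457551/328673 97982235/657346; 97982235/657346 465896987/1314692]
step 2: K = P̄·Hᵀ·S⁻¹ = [310348908/1010338511 -23944677/77718347; -272220762/1010338511 -7537095/77718347]
step 2: x' = x̄ + K·y = [1506145014/1010338511, -826400781/1010338511]
step 2: P' = (I − K·H)·P̄ = [1553608326/1010338511 -620697816/1010338511; -620697816/1010338511 544441524/1010338511]

step 0: x' = [654/1397, 774/1397], P' = [2713/1397 -1134/1397; -1134/1397 888/1397]
step 1: x' = [-818805/1314692, -210831/657346], P' = [2022087/1314692 -403659/657346; -403659/657346 177171/328673]
step 2: x' = [1506145014/1010338511, -826400781/1010338511], P' = [1553608326/1010338511 -620697816/1010338511; -620697816/1010338511 544441524/1010338511]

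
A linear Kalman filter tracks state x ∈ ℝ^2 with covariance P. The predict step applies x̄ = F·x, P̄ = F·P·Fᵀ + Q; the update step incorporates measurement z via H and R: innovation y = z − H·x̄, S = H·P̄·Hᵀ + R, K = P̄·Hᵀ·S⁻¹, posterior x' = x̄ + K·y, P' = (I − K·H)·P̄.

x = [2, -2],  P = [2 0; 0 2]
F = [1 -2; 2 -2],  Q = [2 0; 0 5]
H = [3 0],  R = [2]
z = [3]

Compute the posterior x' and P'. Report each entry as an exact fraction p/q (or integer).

x' = [12/11, 34/11]
P' = [12/55 12/55; 12/55 507/55]

x̄ = F·x = [6, 8]
P̄ = F·P·Fᵀ + Q = [12 12; 12 21]
y = z − H·x̄ = [-15]
S = H·P̄·Hᵀ + R = [110]
K = P̄·Hᵀ·S⁻¹ = [18/55; 18/55]
x' = x̄ + K·y = [12/11, 34/11]
P' = (I − K·H)·P̄ = [12/55 12/55; 12/55 507/55]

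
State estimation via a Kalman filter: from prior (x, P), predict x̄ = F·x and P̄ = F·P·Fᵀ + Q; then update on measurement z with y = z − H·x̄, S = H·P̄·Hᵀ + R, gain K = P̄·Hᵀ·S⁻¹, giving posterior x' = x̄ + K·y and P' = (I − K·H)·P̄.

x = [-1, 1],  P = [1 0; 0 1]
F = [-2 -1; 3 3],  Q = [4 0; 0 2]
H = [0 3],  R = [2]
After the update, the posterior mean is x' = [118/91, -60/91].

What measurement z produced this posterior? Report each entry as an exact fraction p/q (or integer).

x̄ = F·x = [1, 0]
P̄ = F·P·Fᵀ + Q = [9 -9; -9 20]
S = H·P̄·Hᵀ + R = [182]
K = P̄·Hᵀ·S⁻¹ = [-27/182; 30/91]
x' − x̄ = [27/91, -60/91] = K·y
y = (KᵀK)⁻¹·Kᵀ·(x' − x̄) = [-2]
z = y + H·x̄ = [-2] + [0] = [-2]

z = [-2]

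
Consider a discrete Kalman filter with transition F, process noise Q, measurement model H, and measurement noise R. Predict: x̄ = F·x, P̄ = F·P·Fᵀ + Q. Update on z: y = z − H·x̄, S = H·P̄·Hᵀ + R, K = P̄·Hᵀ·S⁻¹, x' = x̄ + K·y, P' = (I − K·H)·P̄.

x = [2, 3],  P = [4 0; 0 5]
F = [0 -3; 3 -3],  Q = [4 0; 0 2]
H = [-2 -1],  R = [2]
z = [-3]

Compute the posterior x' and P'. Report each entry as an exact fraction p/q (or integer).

x' = [-717/461, 2769/461]
P' = [2140/461 -3994/461; -3994/461 8334/461]

x̄ = F·x = [-9, -3]
P̄ = F·P·Fᵀ + Q = [49 45; 45 83]
y = z − H·x̄ = [-24]
S = H·P̄·Hᵀ + R = [461]
K = P̄·Hᵀ·S⁻¹ = [-143/461; -173/461]
x' = x̄ + K·y = [-717/461, 2769/461]
P' = (I − K·H)·P̄ = [2140/461 -3994/461; -3994/461 8334/461]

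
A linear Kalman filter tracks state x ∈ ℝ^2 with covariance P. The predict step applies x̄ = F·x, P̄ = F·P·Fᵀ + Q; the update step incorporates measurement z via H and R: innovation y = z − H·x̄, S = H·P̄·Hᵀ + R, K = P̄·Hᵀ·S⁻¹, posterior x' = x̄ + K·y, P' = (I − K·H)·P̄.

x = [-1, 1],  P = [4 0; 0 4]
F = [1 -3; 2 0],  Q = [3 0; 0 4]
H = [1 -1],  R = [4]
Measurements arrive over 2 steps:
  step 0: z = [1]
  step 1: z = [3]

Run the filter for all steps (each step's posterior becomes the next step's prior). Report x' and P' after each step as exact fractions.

step 0: x' = [-33/17, -46/17], P' = [968/51 276/17; 276/17 292/17]
step 1: x' = [38925/14381, -5658/14381], P' = [158536/14381 130260/14381; 130260/14381 158692/14381]

step 0: x̄ = F·x = [-4, -2]
step 0: P̄ = F·P·Fᵀ + Q = [43 8; 8 20]
step 0: y = z − H·x̄ = [3]
step 0: S = H·P̄·Hᵀ + R = [51]
step 0: K = P̄·Hᵀ·S⁻¹ = [35/51; -4/17]
step 0: x' = x̄ + K·y = [-33/17, -46/17]
step 0: P' = (I − K·H)·P̄ = [968/51 276/17; 276/17 292/17]
step 1: x̄ = F·x = [105/17, -66/17]
step 1: P̄ = F·P·Fᵀ + Q = [4037/51 -3032/51; -3032/51 4076/51]
step 1: y = z − H·x̄ = [-120/17]
step 1: S = H·P̄·Hᵀ + R = [14381/51]
step 1: K = P̄·Hᵀ·S⁻¹ = [7069/14381; -7108/14381]
step 1: x' = x̄ + K·y = [38925/14381, -5658/14381]
step 1: P' = (I − K·H)·P̄ = [158536/14381 130260/14381; 130260/14381 158692/14381]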